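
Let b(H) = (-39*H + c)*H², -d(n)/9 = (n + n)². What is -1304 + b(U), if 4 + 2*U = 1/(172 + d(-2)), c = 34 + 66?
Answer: -106668055/175616 ≈ -607.39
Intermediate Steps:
c = 100
d(n) = -36*n² (d(n) = -9*(n + n)² = -9*4*n² = -36*n²)
U = -111/56 (U = -2 + 1/(2*(172 - 36*(-2)²)) = -2 + 1/(2*(172 - 36*4)) = -2 + 1/(2*(172 - 144)) = -2 + (½)/28 = -2 + (½)*(1/28) = -2 + 1/56 = -111/56 ≈ -1.9821)
b(H) = H²*(100 - 39*H) (b(H) = (-39*H + 100)*H² = (100 - 39*H)*H² = H²*(100 - 39*H))
-1304 + b(U) = -1304 + (-111/56)²*(100 - 39*(-111/56)) = -1304 + 12321*(100 + 4329/56)/3136 = -1304 + (12321/3136)*(9929/56) = -1304 + 122335209/175616 = -106668055/175616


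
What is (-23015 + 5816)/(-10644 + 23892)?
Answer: -1911/1472 ≈ -1.2982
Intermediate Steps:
(-23015 + 5816)/(-10644 + 23892) = -17199/13248 = -17199*1/13248 = -1911/1472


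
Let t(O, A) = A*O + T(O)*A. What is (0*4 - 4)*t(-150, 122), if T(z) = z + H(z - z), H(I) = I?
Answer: 146400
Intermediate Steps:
T(z) = z (T(z) = z + (z - z) = z + 0 = z)
t(O, A) = 2*A*O (t(O, A) = A*O + O*A = A*O + A*O = 2*A*O)
(0*4 - 4)*t(-150, 122) = (0*4 - 4)*(2*122*(-150)) = (0 - 4)*(-36600) = -4*(-36600) = 146400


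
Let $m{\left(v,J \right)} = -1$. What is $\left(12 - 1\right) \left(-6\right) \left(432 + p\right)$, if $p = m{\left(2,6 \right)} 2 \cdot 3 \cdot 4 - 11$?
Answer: $-26202$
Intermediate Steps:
$p = -35$ ($p = - 2 \cdot 3 \cdot 4 - 11 = - 6 \cdot 4 - 11 = \left(-1\right) 24 - 11 = -24 - 11 = -35$)
$\left(12 - 1\right) \left(-6\right) \left(432 + p\right) = \left(12 - 1\right) \left(-6\right) \left(432 - 35\right) = 11 \left(-6\right) 397 = \left(-66\right) 397 = -26202$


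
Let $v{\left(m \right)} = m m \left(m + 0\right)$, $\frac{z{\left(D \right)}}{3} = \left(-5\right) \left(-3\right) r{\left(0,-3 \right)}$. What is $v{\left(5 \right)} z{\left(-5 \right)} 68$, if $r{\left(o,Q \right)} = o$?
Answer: $0$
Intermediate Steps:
$z{\left(D \right)} = 0$ ($z{\left(D \right)} = 3 \left(-5\right) \left(-3\right) 0 = 3 \cdot 15 \cdot 0 = 3 \cdot 0 = 0$)
$v{\left(m \right)} = m^{3}$ ($v{\left(m \right)} = m m m = m m^{2} = m^{3}$)
$v{\left(5 \right)} z{\left(-5 \right)} 68 = 5^{3} \cdot 0 \cdot 68 = 125 \cdot 0 \cdot 68 = 0 \cdot 68 = 0$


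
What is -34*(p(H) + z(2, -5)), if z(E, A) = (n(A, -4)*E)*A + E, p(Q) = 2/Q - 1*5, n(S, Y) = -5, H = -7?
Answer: -11118/7 ≈ -1588.3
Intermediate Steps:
p(Q) = -5 + 2/Q (p(Q) = 2/Q - 5 = -5 + 2/Q)
z(E, A) = E - 5*A*E (z(E, A) = (-5*E)*A + E = -5*A*E + E = E - 5*A*E)
-34*(p(H) + z(2, -5)) = -34*((-5 + 2/(-7)) + 2*(1 - 5*(-5))) = -34*((-5 + 2*(-1/7)) + 2*(1 + 25)) = -34*((-5 - 2/7) + 2*26) = -34*(-37/7 + 52) = -34*327/7 = -11118/7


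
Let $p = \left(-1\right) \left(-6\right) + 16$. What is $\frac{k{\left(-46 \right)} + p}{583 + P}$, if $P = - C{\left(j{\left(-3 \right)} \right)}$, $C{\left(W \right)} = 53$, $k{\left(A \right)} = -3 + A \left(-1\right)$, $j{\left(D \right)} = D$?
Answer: $\frac{13}{106} \approx 0.12264$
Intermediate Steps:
$k{\left(A \right)} = -3 - A$
$p = 22$ ($p = 6 + 16 = 22$)
$P = -53$ ($P = \left(-1\right) 53 = -53$)
$\frac{k{\left(-46 \right)} + p}{583 + P} = \frac{\left(-3 - -46\right) + 22}{583 - 53} = \frac{\left(-3 + 46\right) + 22}{530} = \left(43 + 22\right) \frac{1}{530} = 65 \cdot \frac{1}{530} = \frac{13}{106}$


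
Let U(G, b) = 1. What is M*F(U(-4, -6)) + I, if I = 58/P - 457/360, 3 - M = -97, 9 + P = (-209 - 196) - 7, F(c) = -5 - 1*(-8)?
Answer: 45254723/151560 ≈ 298.59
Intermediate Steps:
F(c) = 3 (F(c) = -5 + 8 = 3)
P = -421 (P = -9 + ((-209 - 196) - 7) = -9 + (-405 - 7) = -9 - 412 = -421)
M = 100 (M = 3 - 1*(-97) = 3 + 97 = 100)
I = -213277/151560 (I = 58/(-421) - 457/360 = 58*(-1/421) - 457*1/360 = -58/421 - 457/360 = -213277/151560 ≈ -1.4072)
M*F(U(-4, -6)) + I = 100*3 - 213277/151560 = 300 - 213277/151560 = 45254723/151560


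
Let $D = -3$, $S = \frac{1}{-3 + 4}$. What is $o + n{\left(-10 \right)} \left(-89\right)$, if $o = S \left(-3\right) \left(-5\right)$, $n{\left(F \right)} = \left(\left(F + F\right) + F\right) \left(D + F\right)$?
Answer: $-34695$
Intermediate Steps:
$S = 1$ ($S = 1^{-1} = 1$)
$n{\left(F \right)} = 3 F \left(-3 + F\right)$ ($n{\left(F \right)} = \left(\left(F + F\right) + F\right) \left(-3 + F\right) = \left(2 F + F\right) \left(-3 + F\right) = 3 F \left(-3 + F\right)$)
$o = 15$ ($o = 1 \left(-3\right) \left(-5\right) = \left(-3\right) \left(-5\right) = 15$)
$o + n{\left(-10 \right)} \left(-89\right) = 15 + 3 \left(-10\right) \left(-3 - 10\right) \left(-89\right) = 15 + 3 \left(-10\right) \left(-13\right) \left(-89\right) = 15 + 390 \left(-89\right) = 15 - 34710 = -34695$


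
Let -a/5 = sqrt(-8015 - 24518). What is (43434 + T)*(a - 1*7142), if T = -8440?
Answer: -249927148 - 174970*I*sqrt(32533) ≈ -2.4993e+8 - 3.1559e+7*I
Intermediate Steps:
a = -5*I*sqrt(32533) (a = -5*sqrt(-8015 - 24518) = -5*I*sqrt(32533) ≈ -901.85*I)
(43434 + T)*(a - 1*7142) = (43434 - 8440)*(-5*I*sqrt(32533) - 1*7142) = 34994*(-5*I*sqrt(32533) - 7142) = 34994*(-7142 - 5*I*sqrt(32533)) = -249927148 - 174970*I*sqrt(32533)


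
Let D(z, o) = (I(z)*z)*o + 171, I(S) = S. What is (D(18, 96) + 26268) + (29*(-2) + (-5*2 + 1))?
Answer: 57476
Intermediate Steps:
D(z, o) = 171 + o*z**2 (D(z, o) = (z*z)*o + 171 = z**2*o + 171 = o*z**2 + 171 = 171 + o*z**2)
(D(18, 96) + 26268) + (29*(-2) + (-5*2 + 1)) = ((171 + 96*18**2) + 26268) + (29*(-2) + (-5*2 + 1)) = ((171 + 96*324) + 26268) + (-58 + (-10 + 1)) = ((171 + 31104) + 26268) + (-58 - 9) = (31275 + 26268) - 67 = 57543 - 67 = 57476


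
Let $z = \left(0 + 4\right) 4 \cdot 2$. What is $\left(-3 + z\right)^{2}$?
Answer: $841$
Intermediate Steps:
$z = 32$ ($z = 4 \cdot 4 \cdot 2 = 16 \cdot 2 = 32$)
$\left(-3 + z\right)^{2} = \left(-3 + 32\right)^{2} = 29^{2} = 841$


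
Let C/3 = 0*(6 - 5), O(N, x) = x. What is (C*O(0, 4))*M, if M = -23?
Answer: 0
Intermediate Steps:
C = 0 (C = 3*(0*(6 - 5)) = 3*(0*1) = 3*0 = 0)
(C*O(0, 4))*M = (0*4)*(-23) = 0*(-23) = 0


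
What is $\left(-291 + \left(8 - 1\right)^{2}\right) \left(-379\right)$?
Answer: $91718$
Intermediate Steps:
$\left(-291 + \left(8 - 1\right)^{2}\right) \left(-379\right) = \left(-291 + 7^{2}\right) \left(-379\right) = \left(-291 + 49\right) \left(-379\right) = \left(-242\right) \left(-379\right) = 91718$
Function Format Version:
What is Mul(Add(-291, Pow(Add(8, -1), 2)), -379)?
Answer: 91718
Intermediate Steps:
Mul(Add(-291, Pow(Add(8, -1), 2)), -379) = Mul(Add(-291, Pow(7, 2)), -379) = Mul(Add(-291, 49), -379) = Mul(-242, -379) = 91718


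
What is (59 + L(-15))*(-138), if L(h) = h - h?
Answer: -8142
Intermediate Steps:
L(h) = 0
(59 + L(-15))*(-138) = (59 + 0)*(-138) = 59*(-138) = -8142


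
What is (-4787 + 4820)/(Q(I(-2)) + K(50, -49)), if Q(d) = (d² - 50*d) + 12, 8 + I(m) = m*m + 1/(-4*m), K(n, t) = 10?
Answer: 704/4923 ≈ 0.14300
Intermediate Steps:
I(m) = -8 + m² - 1/(4*m) (I(m) = -8 + (m*m + 1/(-4*m)) = -8 + (m² - 1/(4*m)) = -8 + m² - 1/(4*m))
Q(d) = 12 + d² - 50*d
(-4787 + 4820)/(Q(I(-2)) + K(50, -49)) = (-4787 + 4820)/((12 + (-8 + (-2)² - ¼/(-2))² - 50*(-8 + (-2)² - ¼/(-2))) + 10) = 33/((12 + (-8 + 4 - ¼*(-½))² - 50*(-8 + 4 - ¼*(-½))) + 10) = 33/((12 + (-8 + 4 + ⅛)² - 50*(-8 + 4 + ⅛)) + 10) = 33/((12 + (-31/8)² - 50*(-31/8)) + 10) = 33/((12 + 961/64 + 775/4) + 10) = 33/(14129/64 + 10) = 33/(14769/64) = 33*(64/14769) = 704/4923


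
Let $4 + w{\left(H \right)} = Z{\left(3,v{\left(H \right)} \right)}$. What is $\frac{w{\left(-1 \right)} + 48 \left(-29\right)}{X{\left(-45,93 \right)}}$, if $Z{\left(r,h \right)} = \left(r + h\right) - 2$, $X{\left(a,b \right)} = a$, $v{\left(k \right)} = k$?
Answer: $\frac{1396}{45} \approx 31.022$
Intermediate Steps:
$Z{\left(r,h \right)} = -2 + h + r$ ($Z{\left(r,h \right)} = \left(h + r\right) - 2 = -2 + h + r$)
$w{\left(H \right)} = -3 + H$ ($w{\left(H \right)} = -4 + \left(-2 + H + 3\right) = -4 + \left(1 + H\right) = -3 + H$)
$\frac{w{\left(-1 \right)} + 48 \left(-29\right)}{X{\left(-45,93 \right)}} = \frac{\left(-3 - 1\right) + 48 \left(-29\right)}{-45} = \left(-4 - 1392\right) \left(- \frac{1}{45}\right) = \left(-1396\right) \left(- \frac{1}{45}\right) = \frac{1396}{45}$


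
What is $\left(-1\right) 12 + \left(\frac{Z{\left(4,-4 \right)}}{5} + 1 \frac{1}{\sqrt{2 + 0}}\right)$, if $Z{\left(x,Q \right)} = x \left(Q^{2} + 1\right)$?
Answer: $\frac{8}{5} + \frac{\sqrt{2}}{2} \approx 2.3071$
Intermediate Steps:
$Z{\left(x,Q \right)} = x \left(1 + Q^{2}\right)$
$\left(-1\right) 12 + \left(\frac{Z{\left(4,-4 \right)}}{5} + 1 \frac{1}{\sqrt{2 + 0}}\right) = \left(-1\right) 12 + \left(\frac{4 \left(1 + \left(-4\right)^{2}\right)}{5} + 1 \frac{1}{\sqrt{2 + 0}}\right) = -12 + \left(4 \left(1 + 16\right) \frac{1}{5} + 1 \frac{1}{\sqrt{2}}\right) = -12 + \left(4 \cdot 17 \cdot \frac{1}{5} + 1 \frac{\sqrt{2}}{2}\right) = -12 + \left(68 \cdot \frac{1}{5} + \frac{\sqrt{2}}{2}\right) = -12 + \left(\frac{68}{5} + \frac{\sqrt{2}}{2}\right) = \frac{8}{5} + \frac{\sqrt{2}}{2}$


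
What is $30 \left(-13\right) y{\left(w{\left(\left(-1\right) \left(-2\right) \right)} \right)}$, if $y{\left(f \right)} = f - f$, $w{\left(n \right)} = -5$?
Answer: $0$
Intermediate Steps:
$y{\left(f \right)} = 0$
$30 \left(-13\right) y{\left(w{\left(\left(-1\right) \left(-2\right) \right)} \right)} = 30 \left(-13\right) 0 = \left(-390\right) 0 = 0$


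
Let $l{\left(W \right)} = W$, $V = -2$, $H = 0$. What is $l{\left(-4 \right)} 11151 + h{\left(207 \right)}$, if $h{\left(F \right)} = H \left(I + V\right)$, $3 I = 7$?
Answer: $-44604$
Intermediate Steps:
$I = \frac{7}{3}$ ($I = \frac{1}{3} \cdot 7 = \frac{7}{3} \approx 2.3333$)
$h{\left(F \right)} = 0$ ($h{\left(F \right)} = 0 \left(\frac{7}{3} - 2\right) = 0 \cdot \frac{1}{3} = 0$)
$l{\left(-4 \right)} 11151 + h{\left(207 \right)} = \left(-4\right) 11151 + 0 = -44604 + 0 = -44604$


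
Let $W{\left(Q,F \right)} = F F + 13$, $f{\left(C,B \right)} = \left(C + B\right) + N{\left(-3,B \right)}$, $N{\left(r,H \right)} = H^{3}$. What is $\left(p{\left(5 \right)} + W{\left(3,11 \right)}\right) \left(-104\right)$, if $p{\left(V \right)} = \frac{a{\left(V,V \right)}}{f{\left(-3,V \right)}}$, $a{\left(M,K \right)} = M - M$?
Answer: $-13936$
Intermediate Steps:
$f{\left(C,B \right)} = B + C + B^{3}$ ($f{\left(C,B \right)} = \left(C + B\right) + B^{3} = \left(B + C\right) + B^{3} = B + C + B^{3}$)
$a{\left(M,K \right)} = 0$
$p{\left(V \right)} = 0$ ($p{\left(V \right)} = \frac{0}{V - 3 + V^{3}} = \frac{0}{-3 + V + V^{3}} = 0$)
$W{\left(Q,F \right)} = 13 + F^{2}$ ($W{\left(Q,F \right)} = F^{2} + 13 = 13 + F^{2}$)
$\left(p{\left(5 \right)} + W{\left(3,11 \right)}\right) \left(-104\right) = \left(0 + \left(13 + 11^{2}\right)\right) \left(-104\right) = \left(0 + \left(13 + 121\right)\right) \left(-104\right) = \left(0 + 134\right) \left(-104\right) = 134 \left(-104\right) = -13936$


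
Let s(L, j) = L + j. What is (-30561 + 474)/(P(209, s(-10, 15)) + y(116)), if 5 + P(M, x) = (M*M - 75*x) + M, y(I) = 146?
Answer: -10029/14552 ≈ -0.68918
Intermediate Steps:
P(M, x) = -5 + M + M² - 75*x (P(M, x) = -5 + ((M*M - 75*x) + M) = -5 + ((M² - 75*x) + M) = -5 + (M + M² - 75*x) = -5 + M + M² - 75*x)
(-30561 + 474)/(P(209, s(-10, 15)) + y(116)) = (-30561 + 474)/((-5 + 209 + 209² - 75*(-10 + 15)) + 146) = -30087/((-5 + 209 + 43681 - 75*5) + 146) = -30087/((-5 + 209 + 43681 - 375) + 146) = -30087/(43510 + 146) = -30087/43656 = -30087*1/43656 = -10029/14552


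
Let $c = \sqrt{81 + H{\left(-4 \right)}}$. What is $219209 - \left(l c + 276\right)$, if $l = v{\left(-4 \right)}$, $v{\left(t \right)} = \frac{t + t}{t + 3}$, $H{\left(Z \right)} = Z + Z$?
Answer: $218933 - 8 \sqrt{73} \approx 2.1886 \cdot 10^{5}$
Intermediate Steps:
$H{\left(Z \right)} = 2 Z$
$c = \sqrt{73}$ ($c = \sqrt{81 + 2 \left(-4\right)} = \sqrt{81 - 8} = \sqrt{73} \approx 8.544$)
$v{\left(t \right)} = \frac{2 t}{3 + t}$
$l = 8$ ($l = 2 \left(-4\right) \frac{1}{3 - 4} = 2 \left(-4\right) \frac{1}{-1} = 2 \left(-4\right) \left(-1\right) = 8$)
$219209 - \left(l c + 276\right) = 219209 - \left(8 \sqrt{73} + 276\right) = 219209 - \left(276 + 8 \sqrt{73}\right) = 218933 - 8 \sqrt{73}$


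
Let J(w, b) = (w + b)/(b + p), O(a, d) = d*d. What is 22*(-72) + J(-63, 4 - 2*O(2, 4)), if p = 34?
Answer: -9595/6 ≈ -1599.2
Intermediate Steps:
O(a, d) = d**2
J(w, b) = (b + w)/(34 + b) (J(w, b) = (w + b)/(b + 34) = (b + w)/(34 + b))
22*(-72) + J(-63, 4 - 2*O(2, 4)) = 22*(-72) + ((4 - 2*4**2) - 63)/(34 + (4 - 2*4**2)) = -1584 + ((4 - 2*16) - 63)/(34 + (4 - 2*16)) = -1584 + ((4 - 32) - 63)/(34 + (4 - 32)) = -1584 + (-28 - 63)/(34 - 28) = -1584 - 91/6 = -9595/6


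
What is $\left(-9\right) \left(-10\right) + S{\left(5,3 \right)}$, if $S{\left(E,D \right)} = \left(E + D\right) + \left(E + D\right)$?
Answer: $106$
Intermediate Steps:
$S{\left(E,D \right)} = 2 D + 2 E$ ($S{\left(E,D \right)} = \left(D + E\right) + \left(D + E\right) = 2 D + 2 E$)
$\left(-9\right) \left(-10\right) + S{\left(5,3 \right)} = \left(-9\right) \left(-10\right) + \left(2 \cdot 3 + 2 \cdot 5\right) = 90 + \left(6 + 10\right) = 90 + 16 = 106$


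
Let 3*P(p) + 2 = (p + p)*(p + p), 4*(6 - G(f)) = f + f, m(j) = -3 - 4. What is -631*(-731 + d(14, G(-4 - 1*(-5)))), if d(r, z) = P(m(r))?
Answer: 1261369/3 ≈ 4.2046e+5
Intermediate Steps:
m(j) = -7
G(f) = 6 - f/2 (G(f) = 6 - (f + f)/4 = 6 - f/2)
P(p) = -2/3 + 4*p**2/3 (P(p) = -2/3 + ((p + p)*(p + p))/3 = -2/3 + ((2*p)*(2*p))/3 = -2/3 + (4*p**2)/3 = -2/3 + 4*p**2/3)
d(r, z) = 194/3 (d(r, z) = -2/3 + (4/3)*(-7)**2 = -2/3 + (4/3)*49 = -2/3 + 196/3 = 194/3)
-631*(-731 + d(14, G(-4 - 1*(-5)))) = -631*(-731 + 194/3) = -631*(-1999/3) = 1261369/3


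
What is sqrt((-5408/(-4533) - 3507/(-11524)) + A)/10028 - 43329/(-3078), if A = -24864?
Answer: 14443/1026 + I*sqrt(16961442656055415845)/261922796088 ≈ 14.077 + 0.015724*I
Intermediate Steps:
sqrt((-5408/(-4533) - 3507/(-11524)) + A)/10028 - 43329/(-3078) = sqrt((-5408/(-4533) - 3507/(-11524)) - 24864)/10028 - 43329/(-3078) = sqrt((-5408*(-1/4533) - 3507*(-1/11524)) - 24864)*(1/10028) - 43329*(-1/3078) = sqrt((5408/4533 + 3507/11524) - 24864)*(1/10028) + 14443/1026 = sqrt(78219023/52238292 - 24864)*(1/10028) + 14443/1026 = sqrt(-1298774673265/52238292)*(1/10028) + 14443/1026 = (I*sqrt(16961442656055415845)/26119146)*(1/10028) + 14443/1026 = I*sqrt(16961442656055415845)/261922796088 + 14443/1026 = 14443/1026 + I*sqrt(16961442656055415845)/261922796088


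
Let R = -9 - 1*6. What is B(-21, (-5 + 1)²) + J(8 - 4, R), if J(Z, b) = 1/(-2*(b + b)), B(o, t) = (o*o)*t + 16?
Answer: 424321/60 ≈ 7072.0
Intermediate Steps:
B(o, t) = 16 + t*o² (B(o, t) = o²*t + 16 = t*o² + 16 = 16 + t*o²)
R = -15 (R = -9 - 6 = -15)
J(Z, b) = -1/(4*b) (J(Z, b) = 1/(-4*b) = -1/(4*b))
B(-21, (-5 + 1)²) + J(8 - 4, R) = (16 + (-5 + 1)²*(-21)²) - ¼/(-15) = (16 + (-4)²*441) - ¼*(-1/15) = (16 + 16*441) + 1/60 = (16 + 7056) + 1/60 = 7072 + 1/60 = 424321/60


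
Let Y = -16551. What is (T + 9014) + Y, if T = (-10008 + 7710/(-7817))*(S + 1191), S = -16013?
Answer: 1159618009483/7817 ≈ 1.4835e+8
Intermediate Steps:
T = 1159676926212/7817 (T = (-10008 + 7710/(-7817))*(-16013 + 1191) = (-10008 + 7710*(-1/7817))*(-14822) = (-10008 - 7710/7817)*(-14822) = -78240246/7817*(-14822) = 1159676926212/7817 ≈ 1.4835e+8)
(T + 9014) + Y = (1159676926212/7817 + 9014) - 16551 = 1159747388650/7817 - 16551 = 1159618009483/7817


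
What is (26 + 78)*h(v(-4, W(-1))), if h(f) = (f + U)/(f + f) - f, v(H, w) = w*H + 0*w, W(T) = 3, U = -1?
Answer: 3913/3 ≈ 1304.3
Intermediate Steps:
v(H, w) = H*w (v(H, w) = H*w + 0 = H*w)
h(f) = -f + (-1 + f)/(2*f) (h(f) = (f - 1)/(f + f) - f = (-1 + f)/((2*f)) - f = (-1 + f)*(1/(2*f)) - f = (-1 + f)/(2*f) - f = -f + (-1 + f)/(2*f))
(26 + 78)*h(v(-4, W(-1))) = (26 + 78)*(½ - (-4)*3 - 1/(2*((-4*3)))) = 104*(½ - 1*(-12) - ½/(-12)) = 104*(½ + 12 - ½*(-1/12)) = 104*(½ + 12 + 1/24) = 104*(301/24) = 3913/3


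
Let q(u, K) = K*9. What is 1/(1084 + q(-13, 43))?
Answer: 1/1471 ≈ 0.00067981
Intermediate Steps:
q(u, K) = 9*K
1/(1084 + q(-13, 43)) = 1/(1084 + 9*43) = 1/(1084 + 387) = 1/1471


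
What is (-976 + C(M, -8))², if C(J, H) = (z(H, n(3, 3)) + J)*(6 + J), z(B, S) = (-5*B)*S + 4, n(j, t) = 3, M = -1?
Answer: 130321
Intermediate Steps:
z(B, S) = 4 - 5*B*S (z(B, S) = -5*B*S + 4 = 4 - 5*B*S)
C(J, H) = (6 + J)*(4 + J - 15*H) (C(J, H) = ((4 - 5*H*3) + J)*(6 + J) = ((4 - 15*H) + J)*(6 + J) = (4 + J - 15*H)*(6 + J) = (6 + J)*(4 + J - 15*H))
(-976 + C(M, -8))² = (-976 + (24 + (-1)² - 90*(-8) + 10*(-1) - 15*(-8)*(-1)))² = (-976 + (24 + 1 + 720 - 10 - 120))² = (-976 + 615)² = (-361)² = 130321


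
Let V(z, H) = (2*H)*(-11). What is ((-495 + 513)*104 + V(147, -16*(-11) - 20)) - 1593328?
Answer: -1594888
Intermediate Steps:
V(z, H) = -22*H
((-495 + 513)*104 + V(147, -16*(-11) - 20)) - 1593328 = ((-495 + 513)*104 - 22*(-16*(-11) - 20)) - 1593328 = (18*104 - 22*(176 - 20)) - 1593328 = (1872 - 22*156) - 1593328 = (1872 - 3432) - 1593328 = -1560 - 1593328 = -1594888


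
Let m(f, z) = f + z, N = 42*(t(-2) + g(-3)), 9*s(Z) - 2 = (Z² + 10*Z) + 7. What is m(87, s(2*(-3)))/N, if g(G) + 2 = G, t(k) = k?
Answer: -128/441 ≈ -0.29025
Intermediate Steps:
g(G) = -2 + G
s(Z) = 1 + Z²/9 + 10*Z/9 (s(Z) = 2/9 + ((Z² + 10*Z) + 7)/9 = 2/9 + (7 + Z² + 10*Z)/9 = 2/9 + (7/9 + Z²/9 + 10*Z/9) = 1 + Z²/9 + 10*Z/9)
N = -294 (N = 42*(-2 + (-2 - 3)) = 42*(-2 - 5) = 42*(-7) = -294)
m(87, s(2*(-3)))/N = (87 + (1 + (2*(-3))²/9 + 10*(2*(-3))/9))/(-294) = (87 + (1 + (⅑)*(-6)² + (10/9)*(-6)))*(-1/294) = (87 + (1 + (⅑)*36 - 20/3))*(-1/294) = (87 + (1 + 4 - 20/3))*(-1/294) = (87 - 5/3)*(-1/294) = (256/3)*(-1/294) = -128/441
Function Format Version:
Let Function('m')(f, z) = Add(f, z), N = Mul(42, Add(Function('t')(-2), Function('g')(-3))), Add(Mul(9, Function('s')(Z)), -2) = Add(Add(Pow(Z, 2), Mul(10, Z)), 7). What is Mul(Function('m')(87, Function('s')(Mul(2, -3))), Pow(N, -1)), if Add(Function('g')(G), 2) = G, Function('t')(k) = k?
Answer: Rational(-128, 441) ≈ -0.29025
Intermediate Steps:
Function('g')(G) = Add(-2, G)
Function('s')(Z) = Add(1, Mul(Rational(1, 9), Pow(Z, 2)), Mul(Rational(10, 9), Z)) (Function('s')(Z) = Add(Rational(2, 9), Mul(Rational(1, 9), Add(Add(Pow(Z, 2), Mul(10, Z)), 7))) = Add(Rational(2, 9), Mul(Rational(1, 9), Add(7, Pow(Z, 2), Mul(10, Z)))) = Add(Rational(2, 9), Add(Rational(7, 9), Mul(Rational(1, 9), Pow(Z, 2)), Mul(Rational(10, 9), Z))) = Add(1, Mul(Rational(1, 9), Pow(Z, 2)), Mul(Rational(10, 9), Z)))
N = -294 (N = Mul(42, Add(-2, Add(-2, -3))) = Mul(42, Add(-2, -5)) = Mul(42, -7) = -294)
Mul(Function('m')(87, Function('s')(Mul(2, -3))), Pow(N, -1)) = Mul(Add(87, Add(1, Mul(Rational(1, 9), Pow(Mul(2, -3), 2)), Mul(Rational(10, 9), Mul(2, -3)))), Pow(-294, -1)) = Mul(Add(87, Add(1, Mul(Rational(1, 9), Pow(-6, 2)), Mul(Rational(10, 9), -6))), Rational(-1, 294)) = Mul(Add(87, Add(1, Mul(Rational(1, 9), 36), Rational(-20, 3))), Rational(-1, 294)) = Mul(Add(87, Add(1, 4, Rational(-20, 3))), Rational(-1, 294)) = Mul(Add(87, Rational(-5, 3)), Rational(-1, 294)) = Mul(Rational(256, 3), Rational(-1, 294)) = Rational(-128, 441)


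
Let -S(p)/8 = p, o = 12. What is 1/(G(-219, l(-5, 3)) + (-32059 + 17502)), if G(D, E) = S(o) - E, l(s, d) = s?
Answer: -1/14648 ≈ -6.8269e-5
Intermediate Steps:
S(p) = -8*p
G(D, E) = -96 - E (G(D, E) = -8*12 - E = -96 - E)
1/(G(-219, l(-5, 3)) + (-32059 + 17502)) = 1/((-96 - 1*(-5)) + (-32059 + 17502)) = 1/((-96 + 5) - 14557) = 1/(-91 - 14557) = 1/(-14648) = -1/14648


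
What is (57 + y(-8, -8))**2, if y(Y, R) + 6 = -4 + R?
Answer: 1521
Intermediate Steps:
y(Y, R) = -10 + R (y(Y, R) = -6 + (-4 + R) = -10 + R)
(57 + y(-8, -8))**2 = (57 + (-10 - 8))**2 = (57 - 18)**2 = 39**2 = 1521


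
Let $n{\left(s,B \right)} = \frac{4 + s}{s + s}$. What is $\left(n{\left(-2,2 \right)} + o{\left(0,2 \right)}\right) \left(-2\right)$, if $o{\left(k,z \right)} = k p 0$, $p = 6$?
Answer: $1$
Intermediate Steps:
$n{\left(s,B \right)} = \frac{4 + s}{2 s}$
$o{\left(k,z \right)} = 0$ ($o{\left(k,z \right)} = k 6 \cdot 0 = 6 k 0 = 0$)
$\left(n{\left(-2,2 \right)} + o{\left(0,2 \right)}\right) \left(-2\right) = \left(\frac{4 - 2}{2 \left(-2\right)} + 0\right) \left(-2\right) = \left(\frac{1}{2} \left(- \frac{1}{2}\right) 2 + 0\right) \left(-2\right) = \left(- \frac{1}{2} + 0\right) \left(-2\right) = \left(- \frac{1}{2}\right) \left(-2\right) = 1$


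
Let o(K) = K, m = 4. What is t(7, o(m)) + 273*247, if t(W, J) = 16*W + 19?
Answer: 67562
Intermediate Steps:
t(W, J) = 19 + 16*W
t(7, o(m)) + 273*247 = (19 + 16*7) + 273*247 = (19 + 112) + 67431 = 131 + 67431 = 67562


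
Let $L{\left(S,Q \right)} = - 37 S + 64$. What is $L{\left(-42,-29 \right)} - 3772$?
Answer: $-2154$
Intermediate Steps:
$L{\left(S,Q \right)} = 64 - 37 S$
$L{\left(-42,-29 \right)} - 3772 = \left(64 - -1554\right) - 3772 = \left(64 + 1554\right) - 3772 = 1618 - 3772 = -2154$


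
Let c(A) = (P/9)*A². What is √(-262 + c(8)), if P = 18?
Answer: I*√134 ≈ 11.576*I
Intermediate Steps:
c(A) = 2*A² (c(A) = (18/9)*A² = (18*(⅑))*A² = 2*A²)
√(-262 + c(8)) = √(-262 + 2*8²) = √(-262 + 2*64) = √(-262 + 128) = √(-134) = I*√134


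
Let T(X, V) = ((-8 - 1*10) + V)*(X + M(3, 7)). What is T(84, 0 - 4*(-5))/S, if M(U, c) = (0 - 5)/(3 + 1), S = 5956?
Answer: 331/11912 ≈ 0.027787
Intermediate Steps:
M(U, c) = -5/4
T(X, V) = (-18 + V)*(-5/4 + X) (T(X, V) = ((-8 - 1*10) + V)*(X - 5/4) = ((-8 - 10) + V)*(-5/4 + X) = (-18 + V)*(-5/4 + X))
T(84, 0 - 4*(-5))/S = (45/2 - 18*84 - 5*(0 - 4*(-5))/4 + (0 - 4*(-5))*84)/5956 = (45/2 - 1512 - 5*(0 + 20)/4 + (0 + 20)*84)*(1/5956) = (45/2 - 1512 - 5/4*20 + 20*84)*(1/5956) = (45/2 - 1512 - 25 + 1680)*(1/5956) = (331/2)*(1/5956) = 331/11912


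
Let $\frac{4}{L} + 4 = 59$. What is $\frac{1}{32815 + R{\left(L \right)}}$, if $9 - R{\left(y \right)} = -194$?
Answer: $\frac{1}{33018} \approx 3.0287 \cdot 10^{-5}$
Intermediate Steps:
$L = \frac{4}{55}$ ($L = \frac{4}{-4 + 59} = \frac{4}{55} \approx 0.072727$)
$R{\left(y \right)} = 203$ ($R{\left(y \right)} = 9 - -194 = 9 + 194 = 203$)
$\frac{1}{32815 + R{\left(L \right)}} = \frac{1}{32815 + 203} = \frac{1}{33018}$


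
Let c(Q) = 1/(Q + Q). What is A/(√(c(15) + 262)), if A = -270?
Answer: -270*√235830/7861 ≈ -16.680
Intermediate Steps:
c(Q) = 1/(2*Q)
A/(√(c(15) + 262)) = -270/√((½)/15 + 262) = -270/√((½)*(1/15) + 262) = -270/√(1/30 + 262) = -270*√235830/7861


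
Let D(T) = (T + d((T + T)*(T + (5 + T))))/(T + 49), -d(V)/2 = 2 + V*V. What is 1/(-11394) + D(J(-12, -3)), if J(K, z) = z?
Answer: -225043/131031 ≈ -1.7175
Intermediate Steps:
d(V) = -4 - 2*V² (d(V) = -2*(2 + V*V) = -2*(2 + V²) = -4 - 2*V²)
D(T) = (-4 + T - 8*T²*(5 + 2*T)²)/(49 + T) (D(T) = (T + (-4 - 2*(T + T)²*(T + (5 + T))²))/(T + 49) = (T + (-4 - 2*4*T²*(5 + 2*T)²))/(49 + T) = (T + (-4 - 8*T²*(5 + 2*T)²))/(49 + T) = (-4 + T - 8*T²*(5 + 2*T)²)/(49 + T))
1/(-11394) + D(J(-12, -3)) = 1/(-11394) + (-4 - 3 - 8*(-3)²*(5 + 2*(-3))²)/(49 - 3) = -1/11394 + (-4 - 3 - 8*9*(5 - 6)²)/46 = -1/11394 + (-4 - 3 - 8*9*(-1)²)/46 = -1/11394 + (-4 - 3 - 8*9*1)/46 = -1/11394 + (-4 - 3 - 72)/46 = -1/11394 + (1/46)*(-79) = -1/11394 - 79/46 = -225043/131031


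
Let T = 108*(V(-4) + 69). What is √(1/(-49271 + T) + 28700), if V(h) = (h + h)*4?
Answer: √2353199815689/9055 ≈ 169.41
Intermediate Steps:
V(h) = 8*h (V(h) = (2*h)*4 = 8*h)
T = 3996 (T = 108*(8*(-4) + 69) = 108*(-32 + 69) = 108*37 = 3996)
√(1/(-49271 + T) + 28700) = √(1/(-49271 + 3996) + 28700) = √(1/(-45275) + 28700) = √(-1/45275 + 28700) = √(1299392499/45275) = √2353199815689/9055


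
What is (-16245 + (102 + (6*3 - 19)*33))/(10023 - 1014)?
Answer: -5392/3003 ≈ -1.7955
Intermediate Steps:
(-16245 + (102 + (6*3 - 19)*33))/(10023 - 1014) = (-16245 + (102 + (18 - 19)*33))/9009 = (-16245 + (102 - 1*33))*(1/9009) = (-16245 + (102 - 33))*(1/9009) = (-16245 + 69)*(1/9009) = -16176*1/9009 = -5392/3003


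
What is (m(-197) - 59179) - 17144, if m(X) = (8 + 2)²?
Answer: -76223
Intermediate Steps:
m(X) = 100 (m(X) = 10² = 100)
(m(-197) - 59179) - 17144 = (100 - 59179) - 17144 = -59079 - 17144 = -76223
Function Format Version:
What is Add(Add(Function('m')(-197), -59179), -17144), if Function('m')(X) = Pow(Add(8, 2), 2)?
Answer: -76223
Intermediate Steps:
Function('m')(X) = 100 (Function('m')(X) = Pow(10, 2) = 100)
Add(Add(Function('m')(-197), -59179), -17144) = Add(Add(100, -59179), -17144) = Add(-59079, -17144) = -76223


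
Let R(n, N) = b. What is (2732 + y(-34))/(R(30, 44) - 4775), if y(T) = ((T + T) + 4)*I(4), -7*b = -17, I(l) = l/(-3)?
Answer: -14791/25056 ≈ -0.59032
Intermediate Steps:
I(l) = -l/3 (I(l) = l*(-⅓) = -l/3)
b = 17/7 (b = -⅐*(-17) = 17/7 ≈ 2.4286)
R(n, N) = 17/7
y(T) = -16/3 - 8*T/3 (y(T) = ((T + T) + 4)*(-⅓*4) = (2*T + 4)*(-4/3) = (4 + 2*T)*(-4/3) = -16/3 - 8*T/3)
(2732 + y(-34))/(R(30, 44) - 4775) = (2732 + (-16/3 - 8/3*(-34)))/(17/7 - 4775) = (2732 + (-16/3 + 272/3))/(-33408/7) = (2732 + 256/3)*(-7/33408) = (8452/3)*(-7/33408) = -14791/25056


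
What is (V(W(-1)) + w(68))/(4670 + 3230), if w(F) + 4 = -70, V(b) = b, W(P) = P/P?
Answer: -73/7900 ≈ -0.0092405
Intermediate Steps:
W(P) = 1
w(F) = -74 (w(F) = -4 - 70 = -74)
(V(W(-1)) + w(68))/(4670 + 3230) = (1 - 74)/(4670 + 3230) = -73/7900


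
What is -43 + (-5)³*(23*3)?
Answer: -8668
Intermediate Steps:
-43 + (-5)³*(23*3) = -43 - 125*69 = -43 - 8625 = -8668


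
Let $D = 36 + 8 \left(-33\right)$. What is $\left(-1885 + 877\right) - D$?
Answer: $-780$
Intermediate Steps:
$D = -228$ ($D = 36 - 264 = -228$)
$\left(-1885 + 877\right) - D = \left(-1885 + 877\right) - -228 = -1008 + 228 = -780$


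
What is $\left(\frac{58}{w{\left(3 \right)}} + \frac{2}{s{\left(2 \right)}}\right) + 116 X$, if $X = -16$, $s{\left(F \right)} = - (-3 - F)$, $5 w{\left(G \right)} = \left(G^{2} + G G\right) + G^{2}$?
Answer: $- \frac{249056}{135} \approx -1844.9$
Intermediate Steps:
$w{\left(G \right)} = \frac{3 G^{2}}{5}$ ($w{\left(G \right)} = \frac{\left(G^{2} + G G\right) + G^{2}}{5} = \frac{\left(G^{2} + G^{2}\right) + G^{2}}{5} = \frac{2 G^{2} + G^{2}}{5} = \frac{3 G^{2}}{5}$)
$s{\left(F \right)} = 3 + F$
$\left(\frac{58}{w{\left(3 \right)}} + \frac{2}{s{\left(2 \right)}}\right) + 116 X = \left(\frac{58}{\frac{3}{5} \cdot 3^{2}} + \frac{2}{3 + 2}\right) + 116 \left(-16\right) = \left(\frac{58}{\frac{3}{5} \cdot 9} + \frac{2}{5}\right) - 1856 = \left(\frac{58}{\frac{27}{5}} + 2 \cdot \frac{1}{5}\right) - 1856 = \left(58 \cdot \frac{5}{27} + \frac{2}{5}\right) - 1856 = \left(\frac{290}{27} + \frac{2}{5}\right) - 1856 = \frac{1504}{135} - 1856 = - \frac{249056}{135}$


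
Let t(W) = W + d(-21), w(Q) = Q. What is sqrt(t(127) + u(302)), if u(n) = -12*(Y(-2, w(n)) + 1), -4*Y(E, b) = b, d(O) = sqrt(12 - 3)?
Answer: 32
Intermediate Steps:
d(O) = 3 (d(O) = sqrt(9) = 3)
Y(E, b) = -b/4
t(W) = 3 + W (t(W) = W + 3 = 3 + W)
u(n) = -12 + 3*n (u(n) = -12*(-n/4 + 1) = -12*(1 - n/4) = -12 + 3*n)
sqrt(t(127) + u(302)) = sqrt((3 + 127) + (-12 + 3*302)) = sqrt(130 + (-12 + 906)) = sqrt(130 + 894) = sqrt(1024) = 32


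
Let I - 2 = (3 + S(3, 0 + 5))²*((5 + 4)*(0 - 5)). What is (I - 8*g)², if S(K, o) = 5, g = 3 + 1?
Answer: 8468100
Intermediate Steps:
g = 4
I = -2878 (I = 2 + (3 + 5)²*((5 + 4)*(0 - 5)) = 2 + 8²*(9*(-5)) = 2 + 64*(-45) = 2 - 2880 = -2878)
(I - 8*g)² = (-2878 - 8*4)² = (-2878 - 32)² = (-2910)² = 8468100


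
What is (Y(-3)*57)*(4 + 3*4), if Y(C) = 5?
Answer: 4560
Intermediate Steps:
(Y(-3)*57)*(4 + 3*4) = (5*57)*(4 + 3*4) = 285*(4 + 12) = 285*16 = 4560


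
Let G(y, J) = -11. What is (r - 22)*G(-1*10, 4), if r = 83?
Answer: -671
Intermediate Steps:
(r - 22)*G(-1*10, 4) = (83 - 22)*(-11) = 61*(-11) = -671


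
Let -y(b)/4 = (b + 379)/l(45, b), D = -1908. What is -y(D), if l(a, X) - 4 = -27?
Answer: 6116/23 ≈ 265.91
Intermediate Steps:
l(a, X) = -23 (l(a, X) = 4 - 27 = -23)
y(b) = 1516/23 + 4*b/23 (y(b) = -4*(b + 379)/(-23) = -4*(379 + b)*(-1)/23 = -4*(-379/23 - b/23) = 1516/23 + 4*b/23)
-y(D) = -(1516/23 + (4/23)*(-1908)) = -(1516/23 - 7632/23) = -1*(-6116/23) = 6116/23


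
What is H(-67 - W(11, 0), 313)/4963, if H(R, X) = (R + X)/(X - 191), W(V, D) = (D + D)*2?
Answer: 123/302743 ≈ 0.00040629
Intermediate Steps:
W(V, D) = 4*D (W(V, D) = (2*D)*2 = 4*D)
H(R, X) = (R + X)/(-191 + X)
H(-67 - W(11, 0), 313)/4963 = (((-67 - 4*0) + 313)/(-191 + 313))/4963 = (((-67 - 1*0) + 313)/122)*(1/4963) = (((-67 + 0) + 313)/122)*(1/4963) = ((-67 + 313)/122)*(1/4963) = ((1/122)*246)*(1/4963) = (123/61)*(1/4963) = 123/302743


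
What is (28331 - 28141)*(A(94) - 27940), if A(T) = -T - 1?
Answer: -5326650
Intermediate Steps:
A(T) = -1 - T
(28331 - 28141)*(A(94) - 27940) = (28331 - 28141)*((-1 - 1*94) - 27940) = 190*((-1 - 94) - 27940) = 190*(-95 - 27940) = 190*(-28035) = -5326650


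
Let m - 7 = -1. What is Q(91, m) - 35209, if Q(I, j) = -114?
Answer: -35323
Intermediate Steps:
m = 6 (m = 7 - 1 = 6)
Q(91, m) - 35209 = -114 - 35209 = -35323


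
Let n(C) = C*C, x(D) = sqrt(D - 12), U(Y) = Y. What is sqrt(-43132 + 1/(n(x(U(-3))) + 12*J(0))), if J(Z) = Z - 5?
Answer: I*sqrt(9704703)/15 ≈ 207.68*I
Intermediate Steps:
x(D) = sqrt(-12 + D)
J(Z) = -5 + Z
n(C) = C**2
sqrt(-43132 + 1/(n(x(U(-3))) + 12*J(0))) = sqrt(-43132 + 1/((sqrt(-12 - 3))**2 + 12*(-5 + 0))) = sqrt(-43132 + 1/((sqrt(-15))**2 + 12*(-5))) = sqrt(-43132 + 1/((I*sqrt(15))**2 - 60)) = sqrt(-43132 + 1/(-15 - 60)) = sqrt(-43132 + 1/(-75)) = sqrt(-43132 - 1/75) = sqrt(-3234901/75) = I*sqrt(9704703)/15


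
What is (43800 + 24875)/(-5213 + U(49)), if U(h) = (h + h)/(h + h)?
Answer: -68675/5212 ≈ -13.176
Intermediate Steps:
U(h) = 1 (U(h) = (2*h)/((2*h)) = (2*h)*(1/(2*h)) = 1)
(43800 + 24875)/(-5213 + U(49)) = (43800 + 24875)/(-5213 + 1) = 68675/(-5212) = 68675*(-1/5212) = -68675/5212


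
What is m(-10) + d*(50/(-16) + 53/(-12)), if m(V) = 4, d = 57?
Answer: -3407/8 ≈ -425.88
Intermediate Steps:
m(-10) + d*(50/(-16) + 53/(-12)) = 4 + 57*(50/(-16) + 53/(-12)) = 4 + 57*(50*(-1/16) + 53*(-1/12)) = 4 + 57*(-25/8 - 53/12) = 4 + 57*(-181/24) = 4 - 3439/8 = -3407/8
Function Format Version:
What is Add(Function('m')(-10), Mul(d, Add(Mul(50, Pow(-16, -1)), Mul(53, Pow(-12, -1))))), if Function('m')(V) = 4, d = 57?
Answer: Rational(-3407, 8) ≈ -425.88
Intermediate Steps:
Add(Function('m')(-10), Mul(d, Add(Mul(50, Pow(-16, -1)), Mul(53, Pow(-12, -1))))) = Add(4, Mul(57, Add(Mul(50, Pow(-16, -1)), Mul(53, Pow(-12, -1))))) = Add(4, Mul(57, Add(Mul(50, Rational(-1, 16)), Mul(53, Rational(-1, 12))))) = Add(4, Mul(57, Add(Rational(-25, 8), Rational(-53, 12)))) = Add(4, Mul(57, Rational(-181, 24))) = Add(4, Rational(-3439, 8)) = Rational(-3407, 8)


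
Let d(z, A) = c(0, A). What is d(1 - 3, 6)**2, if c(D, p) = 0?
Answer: 0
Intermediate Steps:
d(z, A) = 0
d(1 - 3, 6)**2 = 0**2 = 0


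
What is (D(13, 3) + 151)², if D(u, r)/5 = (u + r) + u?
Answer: 87616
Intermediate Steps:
D(u, r) = 5*r + 10*u (D(u, r) = 5*((u + r) + u) = 5*((r + u) + u) = 5*(r + 2*u) = 5*r + 10*u)
(D(13, 3) + 151)² = ((5*3 + 10*13) + 151)² = ((15 + 130) + 151)² = (145 + 151)² = 296² = 87616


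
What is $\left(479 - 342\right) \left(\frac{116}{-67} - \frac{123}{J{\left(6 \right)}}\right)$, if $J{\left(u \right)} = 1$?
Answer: $- \frac{1144909}{67} \approx -17088.0$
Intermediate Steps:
$\left(479 - 342\right) \left(\frac{116}{-67} - \frac{123}{J{\left(6 \right)}}\right) = \left(479 - 342\right) \left(\frac{116}{-67} - \frac{123}{1}\right) = 137 \left(116 \left(- \frac{1}{67}\right) - 123\right) = 137 \left(- \frac{116}{67} - 123\right) = 137 \left(- \frac{8357}{67}\right) = - \frac{1144909}{67}$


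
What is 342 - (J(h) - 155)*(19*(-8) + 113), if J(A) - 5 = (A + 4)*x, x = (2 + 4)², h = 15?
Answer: 21168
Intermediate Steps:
x = 36 (x = 6² = 36)
J(A) = 149 + 36*A (J(A) = 5 + (A + 4)*36 = 5 + (4 + A)*36 = 5 + (144 + 36*A) = 149 + 36*A)
342 - (J(h) - 155)*(19*(-8) + 113) = 342 - ((149 + 36*15) - 155)*(19*(-8) + 113) = 342 - ((149 + 540) - 155)*(-152 + 113) = 342 - (689 - 155)*(-39) = 342 - 534*(-39) = 342 - 1*(-20826) = 342 + 20826 = 21168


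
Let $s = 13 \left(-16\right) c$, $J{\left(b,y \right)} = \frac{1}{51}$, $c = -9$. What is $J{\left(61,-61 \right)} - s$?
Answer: $- \frac{95471}{51} \approx -1872.0$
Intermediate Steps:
$J{\left(b,y \right)} = \frac{1}{51}$
$s = 1872$ ($s = 13 \left(-16\right) \left(-9\right) = \left(-208\right) \left(-9\right) = 1872$)
$J{\left(61,-61 \right)} - s = \frac{1}{51} - 1872 = - \frac{95471}{51}$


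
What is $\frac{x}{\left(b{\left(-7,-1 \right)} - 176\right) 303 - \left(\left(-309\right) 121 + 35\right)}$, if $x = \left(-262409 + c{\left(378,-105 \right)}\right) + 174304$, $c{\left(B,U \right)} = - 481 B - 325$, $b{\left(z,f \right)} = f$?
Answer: $\frac{270248}{16277} \approx 16.603$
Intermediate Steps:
$c{\left(B,U \right)} = -325 - 481 B$
$x = -270248$ ($x = \left(-262409 - 182143\right) + 174304 = -444552 + 174304 = -270248$)
$\frac{x}{\left(b{\left(-7,-1 \right)} - 176\right) 303 - \left(\left(-309\right) 121 + 35\right)} = - \frac{270248}{\left(-1 - 176\right) 303 - \left(\left(-309\right) 121 + 35\right)} = - \frac{270248}{\left(-177\right) 303 - \left(-37389 + 35\right)} = - \frac{270248}{-53631 - -37354} = - \frac{270248}{-53631 + 37354} = - \frac{270248}{-16277} = \left(-270248\right) \left(- \frac{1}{16277}\right) = \frac{270248}{16277}$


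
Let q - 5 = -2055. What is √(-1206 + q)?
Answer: 2*I*√814 ≈ 57.061*I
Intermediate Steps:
q = -2050 (q = 5 - 2055 = -2050)
√(-1206 + q) = √(-1206 - 2050) = √(-3256) = 2*I*√814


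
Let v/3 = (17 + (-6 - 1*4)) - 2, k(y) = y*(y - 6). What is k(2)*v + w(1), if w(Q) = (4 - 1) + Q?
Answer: -116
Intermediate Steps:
k(y) = y*(-6 + y)
w(Q) = 3 + Q
v = 15 (v = 3*((17 + (-6 - 1*4)) - 2) = 3*((17 + (-6 - 4)) - 2) = 3*((17 - 10) - 2) = 3*(7 - 2) = 3*5 = 15)
k(2)*v + w(1) = (2*(-6 + 2))*15 + (3 + 1) = (2*(-4))*15 + 4 = -8*15 + 4 = -120 + 4 = -116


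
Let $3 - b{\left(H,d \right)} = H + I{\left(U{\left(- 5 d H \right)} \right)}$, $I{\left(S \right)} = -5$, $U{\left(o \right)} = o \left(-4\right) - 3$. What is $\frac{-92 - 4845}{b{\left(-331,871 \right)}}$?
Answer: $- \frac{4937}{339} \approx -14.563$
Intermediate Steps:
$U{\left(o \right)} = -3 - 4 o$ ($U{\left(o \right)} = - 4 o - 3 = -3 - 4 o$)
$b{\left(H,d \right)} = 8 - H$ ($b{\left(H,d \right)} = 3 - \left(H - 5\right) = 3 - \left(-5 + H\right) = 8 - H$)
$\frac{-92 - 4845}{b{\left(-331,871 \right)}} = \frac{-92 - 4845}{8 - -331} = \frac{-92 - 4845}{8 + 331} = - \frac{4937}{339}$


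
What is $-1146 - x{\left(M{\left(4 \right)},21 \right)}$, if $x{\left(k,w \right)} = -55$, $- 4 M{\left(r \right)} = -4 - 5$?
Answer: $-1091$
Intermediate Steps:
$M{\left(r \right)} = \frac{9}{4}$ ($M{\left(r \right)} = - \frac{-4 - 5}{4} = \left(- \frac{1}{4}\right) \left(-9\right) = \frac{9}{4}$)
$-1146 - x{\left(M{\left(4 \right)},21 \right)} = -1146 - -55 = -1146 + 55 = -1091$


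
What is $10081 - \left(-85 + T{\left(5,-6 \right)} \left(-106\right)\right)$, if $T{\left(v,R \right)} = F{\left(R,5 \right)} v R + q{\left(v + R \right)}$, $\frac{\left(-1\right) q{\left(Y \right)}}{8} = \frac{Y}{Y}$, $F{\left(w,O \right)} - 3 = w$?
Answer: $18858$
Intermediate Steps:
$F{\left(w,O \right)} = 3 + w$
$q{\left(Y \right)} = -8$ ($q{\left(Y \right)} = - 8 \frac{Y}{Y} = \left(-8\right) 1 = -8$)
$T{\left(v,R \right)} = -8 + R v \left(3 + R\right)$ ($T{\left(v,R \right)} = \left(3 + R\right) v R - 8 = v \left(3 + R\right) R - 8 = R v \left(3 + R\right) - 8 = -8 + R v \left(3 + R\right)$)
$10081 - \left(-85 + T{\left(5,-6 \right)} \left(-106\right)\right) = 10081 - \left(-85 + \left(-8 - 30 \left(3 - 6\right)\right) \left(-106\right)\right) = 10081 - \left(-85 + \left(-8 - 30 \left(-3\right)\right) \left(-106\right)\right) = 10081 - \left(-85 + \left(-8 + 90\right) \left(-106\right)\right) = 10081 - \left(-85 + 82 \left(-106\right)\right) = 10081 - \left(-85 - 8692\right) = 10081 - -8777 = 10081 + 8777 = 18858$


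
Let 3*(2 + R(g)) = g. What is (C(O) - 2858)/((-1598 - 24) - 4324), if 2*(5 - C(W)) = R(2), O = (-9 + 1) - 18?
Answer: 8557/17838 ≈ 0.47971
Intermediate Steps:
O = -26 (O = -8 - 18 = -26)
R(g) = -2 + g/3
C(W) = 17/3 (C(W) = 5 - (-2 + (⅓)*2)/2 = 5 - (-2 + ⅔)/2 = 5 - ½*(-4/3) = 5 + ⅔ = 17/3)
(C(O) - 2858)/((-1598 - 24) - 4324) = (17/3 - 2858)/((-1598 - 24) - 4324) = -8557/(3*(-1622 - 4324)) = -8557/3/(-5946) = -8557/3*(-1/5946) = 8557/17838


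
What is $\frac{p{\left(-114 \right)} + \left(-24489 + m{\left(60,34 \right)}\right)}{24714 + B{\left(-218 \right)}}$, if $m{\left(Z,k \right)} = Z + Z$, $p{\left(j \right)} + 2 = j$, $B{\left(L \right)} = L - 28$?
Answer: $- \frac{24485}{24468} \approx -1.0007$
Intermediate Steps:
$B{\left(L \right)} = -28 + L$
$p{\left(j \right)} = -2 + j$
$m{\left(Z,k \right)} = 2 Z$
$\frac{p{\left(-114 \right)} + \left(-24489 + m{\left(60,34 \right)}\right)}{24714 + B{\left(-218 \right)}} = \frac{\left(-2 - 114\right) + \left(-24489 + 2 \cdot 60\right)}{24714 - 246} = \frac{-116 + \left(-24489 + 120\right)}{24714 - 246} = \frac{-116 - 24369}{24468} = \left(-24485\right) \frac{1}{24468} = - \frac{24485}{24468}$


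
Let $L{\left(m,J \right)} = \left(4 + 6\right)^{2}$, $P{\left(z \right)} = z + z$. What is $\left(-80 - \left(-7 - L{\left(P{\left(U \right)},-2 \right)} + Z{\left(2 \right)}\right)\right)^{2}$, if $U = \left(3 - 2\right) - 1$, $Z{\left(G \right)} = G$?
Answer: $625$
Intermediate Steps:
$U = 0$ ($U = 1 - 1 = 0$)
$P{\left(z \right)} = 2 z$
$L{\left(m,J \right)} = 100$ ($L{\left(m,J \right)} = 10^{2} = 100$)
$\left(-80 - \left(-7 - L{\left(P{\left(U \right)},-2 \right)} + Z{\left(2 \right)}\right)\right)^{2} = \left(-80 + \left(100 - \left(2 - 7\right)\right)\right)^{2} = \left(-80 + \left(100 - -5\right)\right)^{2} = \left(-80 + \left(100 + 5\right)\right)^{2} = \left(-80 + 105\right)^{2} = 25^{2} = 625$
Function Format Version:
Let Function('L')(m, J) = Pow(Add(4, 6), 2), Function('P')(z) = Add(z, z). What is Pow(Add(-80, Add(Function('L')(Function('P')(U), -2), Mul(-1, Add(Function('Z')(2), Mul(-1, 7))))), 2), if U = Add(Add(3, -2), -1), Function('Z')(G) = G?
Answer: 625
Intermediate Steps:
U = 0 (U = Add(1, -1) = 0)
Function('P')(z) = Mul(2, z)
Function('L')(m, J) = 100 (Function('L')(m, J) = Pow(10, 2) = 100)
Pow(Add(-80, Add(Function('L')(Function('P')(U), -2), Mul(-1, Add(Function('Z')(2), Mul(-1, 7))))), 2) = Pow(Add(-80, Add(100, Mul(-1, Add(2, Mul(-1, 7))))), 2) = Pow(Add(-80, Add(100, Mul(-1, Add(2, -7)))), 2) = Pow(Add(-80, Add(100, Mul(-1, -5))), 2) = Pow(Add(-80, Add(100, 5)), 2) = Pow(Add(-80, 105), 2) = Pow(25, 2) = 625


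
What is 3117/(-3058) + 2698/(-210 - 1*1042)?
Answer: -1519121/478577 ≈ -3.1742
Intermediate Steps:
3117/(-3058) + 2698/(-210 - 1*1042) = 3117*(-1/3058) + 2698/(-210 - 1042) = -3117/3058 + 2698/(-1252) = -3117/3058 + 2698*(-1/1252) = -3117/3058 - 1349/626 = -1519121/478577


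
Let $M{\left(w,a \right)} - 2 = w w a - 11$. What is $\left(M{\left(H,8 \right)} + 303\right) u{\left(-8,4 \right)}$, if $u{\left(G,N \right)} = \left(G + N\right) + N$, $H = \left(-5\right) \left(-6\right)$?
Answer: $0$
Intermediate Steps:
$H = 30$
$u{\left(G,N \right)} = G + 2 N$
$M{\left(w,a \right)} = -9 + a w^{2}$ ($M{\left(w,a \right)} = 2 + \left(w w a - 11\right) = 2 + \left(w^{2} a - 11\right) = 2 + \left(a w^{2} - 11\right) = 2 + \left(-11 + a w^{2}\right) = -9 + a w^{2}$)
$\left(M{\left(H,8 \right)} + 303\right) u{\left(-8,4 \right)} = \left(\left(-9 + 8 \cdot 30^{2}\right) + 303\right) \left(-8 + 2 \cdot 4\right) = \left(\left(-9 + 8 \cdot 900\right) + 303\right) \left(-8 + 8\right) = \left(\left(-9 + 7200\right) + 303\right) 0 = \left(7191 + 303\right) 0 = 7494 \cdot 0 = 0$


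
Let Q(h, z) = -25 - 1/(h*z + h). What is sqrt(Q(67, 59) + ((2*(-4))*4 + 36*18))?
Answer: sqrt(2387698095)/2010 ≈ 24.310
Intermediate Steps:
Q(h, z) = -25 - 1/(h + h*z)
sqrt(Q(67, 59) + ((2*(-4))*4 + 36*18)) = sqrt((-1 - 25*67 - 25*67*59)/(67*(1 + 59)) + ((2*(-4))*4 + 36*18)) = sqrt((1/67)*(-1 - 1675 - 98825)/60 + (-8*4 + 648)) = sqrt((1/67)*(1/60)*(-100501) + (-32 + 648)) = sqrt(-100501/4020 + 616) = sqrt(2375819/4020) = sqrt(2387698095)/2010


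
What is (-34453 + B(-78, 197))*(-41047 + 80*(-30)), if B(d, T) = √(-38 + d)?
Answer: 1496879491 - 86894*I*√29 ≈ 1.4969e+9 - 4.6794e+5*I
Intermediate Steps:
(-34453 + B(-78, 197))*(-41047 + 80*(-30)) = (-34453 + √(-38 - 78))*(-41047 + 80*(-30)) = (-34453 + √(-116))*(-41047 - 2400) = (-34453 + 2*I*√29)*(-43447) = 1496879491 - 86894*I*√29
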